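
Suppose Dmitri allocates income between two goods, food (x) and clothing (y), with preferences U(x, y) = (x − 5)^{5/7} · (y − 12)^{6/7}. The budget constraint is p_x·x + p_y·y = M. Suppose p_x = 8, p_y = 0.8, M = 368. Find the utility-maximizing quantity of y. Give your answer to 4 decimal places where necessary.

Let x' = x−5, y' = y−12. MRS = (5/6)·y'/x' = p_x/p_y.
After buying the subsistence bundle (5, 12), a share 5/11 of the remaining income goes to x: x* = 5 + 5/11·(M − 5p_x − 12p_y)/p_x.
Discretionary income = 368 − 5·8 − 12·0.8 = 318.4; y* = 12 + 6/11·318.4/0.8 = 229.0909.

y* = 229.0909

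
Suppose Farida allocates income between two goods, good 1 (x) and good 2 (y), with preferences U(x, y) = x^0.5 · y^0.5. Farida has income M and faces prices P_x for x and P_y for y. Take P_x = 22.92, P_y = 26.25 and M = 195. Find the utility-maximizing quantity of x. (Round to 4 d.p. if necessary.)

Tangency: MRS = y/x = P_x/P_y.
So 0.5·P_y·y = 0.5·P_x·x; combined with the budget, a share 0.5 of income goes to x.
Demand: x*(P_x,P_y,M) = 0.5·M/P_x and y* = 0.5·M/P_y.
At P_x=22.92, P_y=26.25, M=195: x* = 0.5·195/22.92 = 4.2539.

x* = 4.2539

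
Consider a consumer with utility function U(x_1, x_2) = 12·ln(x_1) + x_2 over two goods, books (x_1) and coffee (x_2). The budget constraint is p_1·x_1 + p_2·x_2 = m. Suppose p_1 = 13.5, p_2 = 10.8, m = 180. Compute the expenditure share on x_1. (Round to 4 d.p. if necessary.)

Set MRS = p_1/p_2: (12/x_1)/1 = p_1/p_2.
So x_1*(p_1,p_2) = 12·p_2/p_1, independent of income; and x_2* = (m − 12·p_2)/p_2.
At the given prices: x_1* = 12·10.8/13.5 = 9.6, and x_2* = 4.6667.
Expenditure on x_1: 13.5·9.6 = 129.6; share = 0.72.

share on x_1 = 0.72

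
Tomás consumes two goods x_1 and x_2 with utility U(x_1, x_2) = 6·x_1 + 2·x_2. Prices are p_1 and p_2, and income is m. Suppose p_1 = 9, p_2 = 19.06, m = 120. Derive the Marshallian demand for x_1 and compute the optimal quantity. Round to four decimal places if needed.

x_1* = 13.3333

Linear utility — the consumer picks whichever good has higher MU/price: 6/9 = 0.6667 vs 2/19.06 = 0.1049.
x_1 gives more utility per dollar, so spend all income on x_1: x_1* = m/p_1, x_2* = 0.
Numerically: x_1* = 13.3333, x_2* = 0.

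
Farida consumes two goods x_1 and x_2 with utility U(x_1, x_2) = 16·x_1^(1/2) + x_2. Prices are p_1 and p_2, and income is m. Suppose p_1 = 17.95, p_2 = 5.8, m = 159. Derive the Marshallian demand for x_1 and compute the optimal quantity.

x_1* = 6.682

MU_x_1 = 8/√x_1, MU_x_2 = 1. Tangency: 8/√x_1 = p_1/p_2.
Thus x_1* = (8·p_2/p_1)² — independent of m — with the rest of income spent on x_2.
Plugging in: x_1* = (8·5.8/17.95)² = 6.682.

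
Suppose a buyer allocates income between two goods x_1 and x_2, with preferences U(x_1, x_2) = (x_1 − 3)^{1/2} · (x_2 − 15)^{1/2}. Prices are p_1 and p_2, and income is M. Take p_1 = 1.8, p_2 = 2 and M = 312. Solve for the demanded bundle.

x_1* = 79.8333, x_2* = 84.15

Substituting into the budget: x_1* = 3 + 0.5·(M − 3·p_1 − 15·p_2)/p_1, and x_2* = 15 + 0.5·(…)/p_2.
Discretionary income = 312 − 3·1.8 − 15·2 = 276.6; x_1* = 3 + 0.5·276.6/1.8 = 79.8333; x_2* = 15 + 0.5·276.6/2 = 84.15.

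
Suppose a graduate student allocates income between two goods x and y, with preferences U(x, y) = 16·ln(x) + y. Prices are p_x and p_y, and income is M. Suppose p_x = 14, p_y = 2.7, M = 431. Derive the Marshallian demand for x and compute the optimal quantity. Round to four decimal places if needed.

x* = 3.0857

MU_x = 16/x, MU_y = 1. Tangency: 16/x = p_x/p_y.
So x*(p_x,p_y) = 16·p_y/p_x, independent of income; and y* = (M − 16·p_y)/p_y.
At the given prices: x* = 16·2.7/14 = 3.0857.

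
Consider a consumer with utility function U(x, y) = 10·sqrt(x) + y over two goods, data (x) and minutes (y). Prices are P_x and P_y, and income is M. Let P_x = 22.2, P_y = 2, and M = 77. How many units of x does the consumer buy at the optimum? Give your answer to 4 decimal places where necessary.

x* = 0.2029

Utility is quasi-linear in y; the FOC for x is 5/√x = P_x/P_y.
Thus x* = (5·P_y/P_x)² — independent of M — with the rest of income spent on y.
Plugging in: x* = (5·2/22.2)² = 0.2029.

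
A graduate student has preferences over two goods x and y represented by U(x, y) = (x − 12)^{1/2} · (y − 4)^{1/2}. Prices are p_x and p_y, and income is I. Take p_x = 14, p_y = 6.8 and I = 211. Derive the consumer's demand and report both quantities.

Let x' = x−12, y' = y−4. MRS = y'/x' = p_x/p_y.
After buying the subsistence bundle (12, 4), a share 0.5 of the remaining income goes to x: x* = 12 + 0.5·(I − 12p_x − 4p_y)/p_x.
Discretionary income = 211 − 12·14 − 4·6.8 = 15.8; x* = 12 + 0.5·15.8/14 = 12.5643; y* = 4 + 0.5·15.8/6.8 = 5.1618.

x* = 12.5643, y* = 5.1618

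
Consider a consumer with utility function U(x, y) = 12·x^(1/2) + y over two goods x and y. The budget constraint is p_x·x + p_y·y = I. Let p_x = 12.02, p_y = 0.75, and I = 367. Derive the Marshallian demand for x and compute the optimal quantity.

x* = 0.1402

MU_x = 6/√x, MU_y = 1. Tangency: 6/√x = p_x/p_y.
Thus x* = (6·p_y/p_x)² — independent of I — with the rest of income spent on y.
Plugging in: x* = (6·0.75/12.02)² = 0.1402.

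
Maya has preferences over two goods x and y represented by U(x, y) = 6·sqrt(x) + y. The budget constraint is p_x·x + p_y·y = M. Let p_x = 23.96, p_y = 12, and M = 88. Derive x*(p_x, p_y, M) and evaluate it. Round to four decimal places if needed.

Utility is quasi-linear in y; the FOC for x is 3/√x = p_x/p_y.
Thus x* = (3·p_y/p_x)² — independent of M — with the rest of income spent on y.
Plugging in: x* = (3·12/23.96)² = 2.2575.

x* = 2.2575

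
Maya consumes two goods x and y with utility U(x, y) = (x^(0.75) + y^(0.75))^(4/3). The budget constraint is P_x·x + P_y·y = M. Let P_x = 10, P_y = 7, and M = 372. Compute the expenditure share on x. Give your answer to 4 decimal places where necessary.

share on x = 0.2554

From the CES first-order condition, (y/x)^(0.25) = P_x/P_y.
Solve for the ratio: y/x = [P_x/P_y]^(4).
With the ratio pinned down, the budget gives x* = M/(P_x + P_y·(y/x)) and y* = (y/x)·x*.
Numerically y/x = 4.164931, so x* = 372/(10 + 7·4.164931) = 9.5008 and y* = 4.164931·9.5008 = 39.5703.
Expenditure on x: 10·9.5008 = 95.0082; share = 0.2554.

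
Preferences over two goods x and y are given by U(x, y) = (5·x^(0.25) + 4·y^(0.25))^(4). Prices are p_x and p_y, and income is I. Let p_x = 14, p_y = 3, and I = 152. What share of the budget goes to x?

From the CES first-order condition, (5/4)·(y/x)^(0.75) = p_x/p_y.
Hence y/x = ((4/5)·p_x/p_y)^(1/(0.75)), i.e. raised to the 4/3 power.
Substitute y = (y/x)·x into the budget: x* = I/(p_x + p_y·(y/x)).
Numerically y/x = 5.791562, so x* = 152/(14 + 3·5.791562) = 4.8447 and y* = 5.791562·4.8447 = 28.0582.
Expenditure on x: 14·4.8447 = 67.8254; share = 0.4462.

share on x = 0.4462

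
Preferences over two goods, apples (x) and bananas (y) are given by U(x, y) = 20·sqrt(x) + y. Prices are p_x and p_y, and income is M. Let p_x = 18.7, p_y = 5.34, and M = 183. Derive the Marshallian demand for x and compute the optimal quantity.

x* = 8.1545

Solve: √x = 10·p_y/p_x, so x*(p_x,p_y) = (10·p_y/p_x)², and y* = (M − p_x·x*)/p_y.
Plugging in: x* = (10·5.34/18.7)² = 8.1545.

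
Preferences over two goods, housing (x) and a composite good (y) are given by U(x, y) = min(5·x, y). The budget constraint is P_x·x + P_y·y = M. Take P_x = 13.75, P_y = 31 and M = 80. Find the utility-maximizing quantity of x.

Leontief preferences: the optimum is at the kink where x/1 = y/5, i.e. y = 5·x.
Budget: P_x·x + P_y·5·x = M, so (P_x + 5·P_y)·x = M.
Demand: x*(P_x,P_y,M) = M/(P_x + 5·P_y), y* = 5·M/(P_x + 5·P_y).
Here 13.75 + 5·31 = 168.75, giving x* = 0.4741.

x* = 0.4741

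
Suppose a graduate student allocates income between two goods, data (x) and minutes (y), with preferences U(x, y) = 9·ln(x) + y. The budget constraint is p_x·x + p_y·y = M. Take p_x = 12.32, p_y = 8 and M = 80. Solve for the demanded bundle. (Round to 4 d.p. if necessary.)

x* = 5.8442, y* = 1

So x*(p_x,p_y) = 9·p_y/p_x, independent of income; and y* = (M − 9·p_y)/p_y.
At the given prices: x* = 9·8/12.32 = 5.8442, and y* = 1.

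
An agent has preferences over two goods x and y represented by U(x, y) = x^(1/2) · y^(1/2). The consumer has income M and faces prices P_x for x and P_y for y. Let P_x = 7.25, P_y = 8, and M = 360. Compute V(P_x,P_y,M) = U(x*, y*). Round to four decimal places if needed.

V = 23.6352

The MRS is y/x. Set MRS = P_x/P_y.
Rearranging, P_y·y = P_x·x. Substituting into the budget gives P_x·x·(1 + 1) = M.
Demand: x*(P_x,P_y,M) = 0.5·M/P_x and y* = 0.5·M/P_y.
At P_x=7.25, P_y=8, M=360: x* = 0.5·360/7.25 = 24.8276, y* = 22.5.
Utility at the optimum: U(24.8276, 22.5) = 23.6352.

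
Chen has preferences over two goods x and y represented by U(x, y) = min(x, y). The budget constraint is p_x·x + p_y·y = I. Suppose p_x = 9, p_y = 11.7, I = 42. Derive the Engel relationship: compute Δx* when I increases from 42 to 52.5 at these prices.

Leontief preferences: the optimum is at the kink where x/1 = y/1, i.e. y = x.
Budget: p_x·x + p_y·x = I, so (p_x + p_y)·x = I.
Demand: x*(p_x,p_y,I) = I/(p_x + p_y), y* = I/(p_x + p_y).
Here 9 + 11.7 = 20.7, giving x* = 2.029.
At I' = 52.5: x* = 2.5362. Change: 2.5362 − 2.029 = 0.5072.

Δx* = 0.5072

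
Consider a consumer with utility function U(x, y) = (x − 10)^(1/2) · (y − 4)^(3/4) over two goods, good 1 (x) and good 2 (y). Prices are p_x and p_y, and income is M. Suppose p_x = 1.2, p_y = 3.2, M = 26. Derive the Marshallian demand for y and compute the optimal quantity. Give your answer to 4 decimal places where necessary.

y* = 4.225

MRS = (2/3)·(y−4)/(x−10). Tangency with p_x/p_y gives y−4 = (3/2)·(p_x/p_y)·(x−10).
After buying the subsistence bundle (10, 4), a share 0.4 of the remaining income goes to x: x* = 10 + 0.4·(M − 10p_x − 4p_y)/p_x.
Discretionary income = 26 − 10·1.2 − 4·3.2 = 1.2; y* = 4 + 0.6·1.2/3.2 = 4.225.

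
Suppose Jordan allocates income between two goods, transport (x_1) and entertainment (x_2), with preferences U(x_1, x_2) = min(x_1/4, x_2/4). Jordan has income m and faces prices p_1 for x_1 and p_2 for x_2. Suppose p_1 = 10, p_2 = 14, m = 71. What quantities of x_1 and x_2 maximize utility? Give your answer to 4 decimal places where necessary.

Leontief preferences: the optimum is at the kink where x_1/4 = x_2/4, i.e. x_2 = x_1.
Budget: p_1·x_1 + p_2·x_1 = m, so (4·p_1 + 4·p_2)·x_1 = 4·m.
Demand: x_1*(p_1,p_2,m) = 4·m/(4·p_1 + 4·p_2), x_2* = 4·m/(4·p_1 + 4·p_2).
Here 4·10 + 4·14 = 96, giving x_1* = 2.9583 and x_2* = 2.9583.

x_1* = 2.9583, x_2* = 2.9583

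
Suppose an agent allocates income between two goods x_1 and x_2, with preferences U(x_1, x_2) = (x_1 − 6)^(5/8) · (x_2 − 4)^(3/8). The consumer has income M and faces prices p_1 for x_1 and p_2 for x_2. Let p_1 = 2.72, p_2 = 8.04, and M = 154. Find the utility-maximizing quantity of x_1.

x_1* = 30.2463

MRS = (5/3)·(x_2−4)/(x_1−6). Tangency with p_1/p_2 gives x_2−4 = (3/5)·(p_1/p_2)·(x_1−6).
Substituting into the budget: x_1* = 6 + 0.625·(M − 6·p_1 − 4·p_2)/p_1, and x_2* = 4 + 0.375·(…)/p_2.
Discretionary income = 154 − 6·2.72 − 4·8.04 = 105.52; x_1* = 6 + 0.625·105.52/2.72 = 30.2463.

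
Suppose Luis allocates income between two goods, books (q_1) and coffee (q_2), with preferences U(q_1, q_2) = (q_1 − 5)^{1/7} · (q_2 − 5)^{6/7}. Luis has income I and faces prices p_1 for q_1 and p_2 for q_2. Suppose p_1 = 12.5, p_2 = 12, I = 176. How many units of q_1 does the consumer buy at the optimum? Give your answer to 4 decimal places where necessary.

This is Cobb-Douglas in (q_1−5, q_2−5): tangency gives 1/7·p_2·(q_2−5) = 6/7·p_1·(q_1−5).
After buying the subsistence bundle (5, 5), a share 1/7 of the remaining income goes to q_1: q_1* = 5 + 1/7·(I − 5p_1 − 5p_2)/p_1.
Discretionary income = 176 − 5·12.5 − 5·12 = 53.5; q_1* = 5 + 1/7·53.5/12.5 = 5.6114.

q_1* = 5.6114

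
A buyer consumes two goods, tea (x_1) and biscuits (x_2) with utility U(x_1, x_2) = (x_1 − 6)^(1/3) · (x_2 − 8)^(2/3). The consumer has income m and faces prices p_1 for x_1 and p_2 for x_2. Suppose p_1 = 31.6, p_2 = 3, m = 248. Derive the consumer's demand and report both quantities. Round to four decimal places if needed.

x_1* = 6.3629, x_2* = 15.6444

MRS = (1/2)·(x_2−8)/(x_1−6). Tangency with p_1/p_2 gives x_2−8 = 2·(p_1/p_2)·(x_1−6).
After buying the subsistence bundle (6, 8), a share 1/3 of the remaining income goes to x_1: x_1* = 6 + 1/3·(m − 6p_1 − 8p_2)/p_1.
Discretionary income = 248 − 6·31.6 − 8·3 = 34.4; x_1* = 6 + 1/3·34.4/31.6 = 6.3629; x_2* = 8 + 2/3·34.4/3 = 15.6444.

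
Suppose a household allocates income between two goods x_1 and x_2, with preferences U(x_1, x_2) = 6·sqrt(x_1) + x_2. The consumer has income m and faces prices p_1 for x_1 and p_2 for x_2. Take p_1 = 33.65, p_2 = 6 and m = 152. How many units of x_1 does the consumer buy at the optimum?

MU_x_1 = 3/√x_1, MU_x_2 = 1. Tangency: 3/√x_1 = p_1/p_2.
Solve: √x_1 = 3·p_2/p_1, so x_1*(p_1,p_2) = (3·p_2/p_1)², and x_2* = (m − p_1·x_1*)/p_2.
Plugging in: x_1* = (3·6/33.65)² = 0.2861.

x_1* = 0.2861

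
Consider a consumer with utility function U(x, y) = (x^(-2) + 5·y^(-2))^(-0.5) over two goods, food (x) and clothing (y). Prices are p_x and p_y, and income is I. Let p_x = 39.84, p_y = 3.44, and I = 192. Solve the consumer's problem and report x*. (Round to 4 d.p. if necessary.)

Numerically y/x = 3.868806, so x* = 192/(39.84 + 3.44·3.868806) = 3.6125.

x* = 3.6125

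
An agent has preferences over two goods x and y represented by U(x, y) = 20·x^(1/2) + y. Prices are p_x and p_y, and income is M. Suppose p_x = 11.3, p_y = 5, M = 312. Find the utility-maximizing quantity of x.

x* = 19.5787

MU_x = 10/√x, MU_y = 1. Tangency: 10/√x = p_x/p_y.
Solve: √x = 10·p_y/p_x, so x*(p_x,p_y) = (10·p_y/p_x)², and y* = (M − p_x·x*)/p_y.
Plugging in: x* = (10·5/11.3)² = 19.5787.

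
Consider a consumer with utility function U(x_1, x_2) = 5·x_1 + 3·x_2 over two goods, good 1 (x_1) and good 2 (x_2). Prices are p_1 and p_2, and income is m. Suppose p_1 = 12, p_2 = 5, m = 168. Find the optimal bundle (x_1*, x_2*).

x_1* = 0, x_2* = 33.6

Numerically: x_1* = 0, x_2* = 33.6.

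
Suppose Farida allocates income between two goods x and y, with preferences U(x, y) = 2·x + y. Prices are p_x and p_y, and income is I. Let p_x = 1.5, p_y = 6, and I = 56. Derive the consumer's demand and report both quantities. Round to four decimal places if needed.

x* = 37.3333, y* = 0

Linear utility — the consumer picks whichever good has higher MU/price: 2/1.5 = 1.3333 vs 1/6 = 0.1667.
x gives more utility per dollar, so spend all income on x: x* = I/p_x, y* = 0.
Numerically: x* = 37.3333, y* = 0.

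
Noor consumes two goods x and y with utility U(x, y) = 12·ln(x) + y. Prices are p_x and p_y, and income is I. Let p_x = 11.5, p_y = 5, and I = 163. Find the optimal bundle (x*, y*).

At the given prices: x* = 12·5/11.5 = 5.2174, and y* = 20.6.

x* = 5.2174, y* = 20.6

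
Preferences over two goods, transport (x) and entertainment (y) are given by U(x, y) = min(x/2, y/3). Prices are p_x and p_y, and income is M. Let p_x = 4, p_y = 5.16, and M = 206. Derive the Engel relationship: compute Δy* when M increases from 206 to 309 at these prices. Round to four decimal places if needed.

Δy* = 13.1601

Leontief preferences: the optimum is at the kink where x/2 = y/3, i.e. y = (3/2)·x.
Budget: p_x·x + p_y·(3/2)·x = M, so (2·p_x + 3·p_y)·x = 2·M.
Demand: x*(p_x,p_y,M) = 2·M/(2·p_x + 3·p_y), y* = 3·M/(2·p_x + 3·p_y).
Here 2·4 + 3·5.16 = 23.48, giving y* = 26.3203.
At M' = 309: y* = 39.4804. Change: 39.4804 − 26.3203 = 13.1601.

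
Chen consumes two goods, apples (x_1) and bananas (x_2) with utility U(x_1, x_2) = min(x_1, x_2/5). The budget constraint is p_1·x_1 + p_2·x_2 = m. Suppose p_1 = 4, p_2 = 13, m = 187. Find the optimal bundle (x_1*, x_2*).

x_1* = 2.7101, x_2* = 13.5507

With perfect complements, no substitution: consume in ratio x_1:x_2 = 1:5.
Budget: p_1·x_1 + p_2·5·x_1 = m, so (p_1 + 5·p_2)·x_1 = m.
Demand: x_1*(p_1,p_2,m) = m/(p_1 + 5·p_2), x_2* = 5·m/(p_1 + 5·p_2).
Here 4 + 5·13 = 69, giving x_1* = 2.7101 and x_2* = 13.5507.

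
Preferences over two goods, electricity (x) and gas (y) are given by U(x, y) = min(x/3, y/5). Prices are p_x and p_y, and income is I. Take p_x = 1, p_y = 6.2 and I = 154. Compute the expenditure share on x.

share on x = 0.0882

Leontief preferences: the optimum is at the kink where x/3 = y/5, i.e. y = (5/3)·x.
Budget: p_x·x + p_y·(5/3)·x = I, so (3·p_x + 5·p_y)·x = 3·I.
Demand: x*(p_x,p_y,I) = 3·I/(3·p_x + 5·p_y), y* = 5·I/(3·p_x + 5·p_y).
Here 3·1 + 5·6.2 = 34, giving x* = 13.5882 and y* = 22.6471.
Expenditure on x: 1·13.5882 = 13.5882; share = 0.0882.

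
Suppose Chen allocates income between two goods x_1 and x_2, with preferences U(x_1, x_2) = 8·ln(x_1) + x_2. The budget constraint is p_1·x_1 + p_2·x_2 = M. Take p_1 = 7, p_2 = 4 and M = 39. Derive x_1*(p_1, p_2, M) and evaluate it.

x_1* = 4.5714

At the given prices: x_1* = 8·4/7 = 4.5714.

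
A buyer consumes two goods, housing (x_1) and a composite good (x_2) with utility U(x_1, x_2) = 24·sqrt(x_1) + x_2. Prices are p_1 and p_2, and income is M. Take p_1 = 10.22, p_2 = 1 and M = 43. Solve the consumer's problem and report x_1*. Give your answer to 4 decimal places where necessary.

Set MRS = p_1/p_2: 12·x_1^(−1/2) = p_1/p_2.
Solve: √x_1 = 12·p_2/p_1, so x_1*(p_1,p_2) = (12·p_2/p_1)², and x_2* = (M − p_1·x_1*)/p_2.
Plugging in: x_1* = (12·1/10.22)² = 1.3787.

x_1* = 1.3787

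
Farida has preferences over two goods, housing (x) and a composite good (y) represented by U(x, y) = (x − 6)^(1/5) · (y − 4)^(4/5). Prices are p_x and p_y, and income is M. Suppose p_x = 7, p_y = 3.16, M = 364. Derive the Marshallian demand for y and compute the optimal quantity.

y* = 82.319

This is Cobb-Douglas in (x−6, y−4): tangency gives 0.2·p_y·(y−4) = 0.8·p_x·(x−6).
Substituting into the budget: x* = 6 + 0.2·(M − 6·p_x − 4·p_y)/p_x, and y* = 4 + 0.8·(…)/p_y.
Discretionary income = 364 − 6·7 − 4·3.16 = 309.36; y* = 4 + 0.8·309.36/3.16 = 82.319.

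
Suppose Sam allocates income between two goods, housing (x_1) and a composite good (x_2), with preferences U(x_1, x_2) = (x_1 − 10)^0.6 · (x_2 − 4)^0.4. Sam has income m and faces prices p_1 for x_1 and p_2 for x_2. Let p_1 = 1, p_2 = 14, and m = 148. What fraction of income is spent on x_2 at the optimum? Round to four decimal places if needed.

share on x_2 = 0.6

After buying the subsistence bundle (10, 4), a share 0.6 of the remaining income goes to x_1: x_1* = 10 + 0.6·(m − 10p_1 − 4p_2)/p_1.
Discretionary income = 148 − 10·1 − 4·14 = 82; x_1* = 10 + 0.6·82/1 = 59.2; x_2* = 4 + 0.4·82/14 = 6.3429.
Expenditure on x_2: 14·6.3429 = 88.8; share = 0.6.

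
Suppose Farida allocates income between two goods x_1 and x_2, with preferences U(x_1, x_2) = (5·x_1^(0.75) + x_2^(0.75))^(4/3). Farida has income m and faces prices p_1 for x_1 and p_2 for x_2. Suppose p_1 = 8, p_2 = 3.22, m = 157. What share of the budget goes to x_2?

From the CES first-order condition, 5·(x_2/x_1)^(0.25) = p_1/p_2.
Hence x_2/x_1 = ((1/5)·p_1/p_2)^(1/(0.25)), i.e. raised to the 4 power.
Substitute x_2 = (x_2/x_1)·x_1 into the budget: x_1* = m/(p_1 + p_2·(x_2/x_1)).
Numerically x_2/x_1 = 0.060962, so x_1* = 157/(8 + 3.22·0.060962) = 19.155 and x_2* = 0.060962·19.155 = 1.1677.
Expenditure on x_2: 3.22·1.1677 = 3.7601; share = 0.0239.

share on x_2 = 0.0239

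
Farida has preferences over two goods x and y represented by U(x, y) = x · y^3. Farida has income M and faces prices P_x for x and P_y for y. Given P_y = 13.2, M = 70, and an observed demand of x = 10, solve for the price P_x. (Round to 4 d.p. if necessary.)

P_x = 1.75

MU_x/MU_y = (y)/(3·x); tangency sets this equal to P_x/P_y.
So P_y·y = 3·P_x·x; combined with the budget, a share 0.25 of income goes to x.
Demand: x*(P_x,P_y,M) = 0.25·M/P_x and y* = 0.75·M/P_y.
Set x* = 10 in the demand function and solve for P_x: P_x = 1.75.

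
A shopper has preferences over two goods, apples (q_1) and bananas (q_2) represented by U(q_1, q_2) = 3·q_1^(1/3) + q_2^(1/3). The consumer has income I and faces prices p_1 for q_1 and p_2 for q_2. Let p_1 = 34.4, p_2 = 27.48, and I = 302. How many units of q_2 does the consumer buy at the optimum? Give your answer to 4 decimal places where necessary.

MU_q_1 ∝ 3·q_1^(-2/3), MU_q_2 ∝ q_2^(-2/3), so MRS = 3·(q_2/q_1)^(2/3) = p_1/p_2.
Hence q_2/q_1 = ((1/3)·p_1/p_2)^(1/(2/3)), i.e. raised to the 1.5 power.
With the ratio pinned down, the budget gives q_1* = I/(p_1 + p_2·(q_2/q_1)) and q_2* = (q_2/q_1)·q_1*.
Numerically q_2/q_1 = 0.269545, so q_1* = 302/(34.4 + 27.48·0.269545) = 7.2237 and q_2* = 0.269545·7.2237 = 1.9471.

q_2* = 1.9471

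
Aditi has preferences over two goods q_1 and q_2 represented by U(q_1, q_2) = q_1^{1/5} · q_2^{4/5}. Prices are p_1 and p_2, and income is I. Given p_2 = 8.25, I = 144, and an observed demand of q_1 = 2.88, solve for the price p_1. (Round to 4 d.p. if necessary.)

The MRS is (1/4)·q_2/q_1. Set MRS = p_1/p_2.
So 0.2·p_2·q_2 = 0.8·p_1·q_1; combined with the budget, a share 0.2 of income goes to q_1.
Demand: q_1*(p_1,p_2,I) = 0.2·I/p_1 and q_2* = 0.8·I/p_2.
Set q_1* = 2.88 in the demand function and solve for p_1: p_1 = 10.

p_1 = 10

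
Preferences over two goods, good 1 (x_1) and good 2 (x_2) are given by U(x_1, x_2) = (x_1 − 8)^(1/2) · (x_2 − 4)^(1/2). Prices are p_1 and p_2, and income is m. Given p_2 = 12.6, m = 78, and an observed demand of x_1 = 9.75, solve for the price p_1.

p_1 = 2.4

Let x_1' = x_1−8, x_2' = x_2−4. MRS = x_2'/x_1' = p_1/p_2.
Substituting into the budget: x_1* = 8 + 0.5·(m − 8·p_1 − 4·p_2)/p_1, and x_2* = 4 + 0.5·(…)/p_2.
Set x_1* = 9.75 in the demand function and solve for p_1: p_1 = 2.4.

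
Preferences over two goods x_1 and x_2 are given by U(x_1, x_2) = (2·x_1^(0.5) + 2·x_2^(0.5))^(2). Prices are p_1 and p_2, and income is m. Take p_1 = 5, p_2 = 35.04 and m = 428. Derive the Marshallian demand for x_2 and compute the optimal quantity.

x_2* = 1.5253

From the CES first-order condition, (x_2/x_1)^(0.5) = p_1/p_2.
Solve for the ratio: x_2/x_1 = [p_1/p_2]^(2).
With the ratio pinned down, the budget gives x_1* = m/(p_1 + p_2·(x_2/x_1)) and x_2* = (x_2/x_1)·x_1*.
Numerically x_2/x_1 = 0.020362, so x_1* = 428/(5 + 35.04·0.020362) = 74.9107 and x_2* = 0.020362·74.9107 = 1.5253.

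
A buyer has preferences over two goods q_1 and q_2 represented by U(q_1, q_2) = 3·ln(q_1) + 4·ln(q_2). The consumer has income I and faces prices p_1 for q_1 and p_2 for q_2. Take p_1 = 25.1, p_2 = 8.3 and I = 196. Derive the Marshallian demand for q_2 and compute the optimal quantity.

The MRS is (3/4)·q_2/q_1. Set MRS = p_1/p_2.
So 3·p_2·q_2 = 4·p_1·q_1; combined with the budget, a share 3/7 of income goes to q_1.
Demand: q_1*(p_1,p_2,I) = 3/7·I/p_1 and q_2* = 4/7·I/p_2.
At p_1=25.1, p_2=8.3, I=196: q_2* = 4/7·196/8.3 = 13.494.

q_2* = 13.494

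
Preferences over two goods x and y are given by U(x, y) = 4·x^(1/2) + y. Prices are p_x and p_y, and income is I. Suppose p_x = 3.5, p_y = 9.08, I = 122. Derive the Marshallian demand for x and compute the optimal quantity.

x* = 26.9213

Set MRS = p_x/p_y: 2·x^(−1/2) = p_x/p_y.
Thus x* = (2·p_y/p_x)² — independent of I — with the rest of income spent on y.
Plugging in: x* = (2·9.08/3.5)² = 26.9213.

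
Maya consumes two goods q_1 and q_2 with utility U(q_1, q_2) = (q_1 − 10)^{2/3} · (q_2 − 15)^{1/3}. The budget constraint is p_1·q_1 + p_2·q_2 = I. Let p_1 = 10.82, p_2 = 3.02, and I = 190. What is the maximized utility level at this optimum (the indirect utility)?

V = 2.7313

This is Cobb-Douglas in (q_1−10, q_2−15): tangency gives 2/3·p_2·(q_2−15) = 1/3·p_1·(q_1−10).
Substituting into the budget: q_1* = 10 + 2/3·(I − 10·p_1 − 15·p_2)/p_1, and q_2* = 15 + 1/3·(…)/p_2.
Discretionary income = 190 − 10·10.82 − 15·3.02 = 36.5; q_1* = 10 + 2/3·36.5/10.82 = 12.2489; q_2* = 15 + 1/3·36.5/3.02 = 19.0287.
Utility at the optimum: U(12.2489, 19.0287) = 2.7313.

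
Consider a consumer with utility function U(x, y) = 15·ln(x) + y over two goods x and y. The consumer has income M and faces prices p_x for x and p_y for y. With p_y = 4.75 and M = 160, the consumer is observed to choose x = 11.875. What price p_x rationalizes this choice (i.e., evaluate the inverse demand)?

Set MRS = p_x/p_y: (15/x)/1 = p_x/p_y.
So x*(p_x,p_y) = 15·p_y/p_x, independent of income; and y* = (M − 15·p_y)/p_y.
Set x* = 11.875 in the demand function and solve for p_x: p_x = 6.

p_x = 6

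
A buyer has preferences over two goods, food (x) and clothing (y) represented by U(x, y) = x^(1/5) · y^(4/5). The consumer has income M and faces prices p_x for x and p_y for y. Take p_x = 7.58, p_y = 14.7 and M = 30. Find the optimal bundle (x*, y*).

MU_x/MU_y = (0.2·y)/(0.8·x); tangency sets this equal to p_x/p_y.
Rearranging, p_y·y = 4·p_x·x. Substituting into the budget gives p_x·x·(1 + 4) = M.
Demand: x*(p_x,p_y,M) = 0.2·M/p_x and y* = 0.8·M/p_y.
At p_x=7.58, p_y=14.7, M=30: x* = 0.2·30/7.58 = 0.7916, y* = 1.6327.

x* = 0.7916, y* = 1.6327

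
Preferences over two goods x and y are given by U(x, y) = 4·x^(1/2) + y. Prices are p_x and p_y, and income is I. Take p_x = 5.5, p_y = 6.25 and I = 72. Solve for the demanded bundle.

x* = 5.1653, y* = 6.9745

Set MRS = p_x/p_y: 2·x^(−1/2) = p_x/p_y.
Solve: √x = 2·p_y/p_x, so x*(p_x,p_y) = (2·p_y/p_x)², and y* = (I − p_x·x*)/p_y.
Plugging in: x* = (2·6.25/5.5)² = 5.1653, y* = 6.9745.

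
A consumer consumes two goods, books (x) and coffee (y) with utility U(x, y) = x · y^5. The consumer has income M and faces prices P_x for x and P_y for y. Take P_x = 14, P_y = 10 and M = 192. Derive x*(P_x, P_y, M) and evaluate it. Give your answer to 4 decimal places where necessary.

x* = 2.2857

The MRS is (1/5)·y/x. Set MRS = P_x/P_y.
Rearranging, P_y·y = 5·P_x·x. Substituting into the budget gives P_x·x·(1 + 5) = M.
Demand: x*(P_x,P_y,M) = 1/6·M/P_x and y* = 5/6·M/P_y.
At P_x=14, P_y=10, M=192: x* = 1/6·192/14 = 2.2857.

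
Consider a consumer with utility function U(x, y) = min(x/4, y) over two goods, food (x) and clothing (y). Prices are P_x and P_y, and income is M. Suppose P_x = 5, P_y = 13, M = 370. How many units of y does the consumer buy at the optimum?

y* = 11.2121

With perfect complements, no substitution: consume in ratio x:y = 4:1.
Budget: P_x·x + P_y·(1/4)·x = M, so (4·P_x + P_y)·x = 4·M.
Demand: x*(P_x,P_y,M) = 4·M/(4·P_x + P_y), y* = M/(4·P_x + P_y).
Here 4·5 + 13 = 33, giving y* = 11.2121.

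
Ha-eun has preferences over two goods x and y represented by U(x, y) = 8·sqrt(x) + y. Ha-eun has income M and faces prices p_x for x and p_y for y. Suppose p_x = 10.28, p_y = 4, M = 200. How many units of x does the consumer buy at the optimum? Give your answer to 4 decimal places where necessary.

x* = 2.4224

Set MRS = p_x/p_y: 4·x^(−1/2) = p_x/p_y.
Solve: √x = 4·p_y/p_x, so x*(p_x,p_y) = (4·p_y/p_x)², and y* = (M − p_x·x*)/p_y.
Plugging in: x* = (4·4/10.28)² = 2.4224.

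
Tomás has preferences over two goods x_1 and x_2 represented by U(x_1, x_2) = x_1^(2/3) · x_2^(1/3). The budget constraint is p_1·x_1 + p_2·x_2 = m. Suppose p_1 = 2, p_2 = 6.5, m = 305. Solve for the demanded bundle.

Tangency: MRS = 2·x_2/x_1 = p_1/p_2.
Rearranging, p_2·x_2 = (1/2)·p_1·x_1. Substituting into the budget gives p_1·x_1·(1 + (1/2)) = m.
Demand: x_1*(p_1,p_2,m) = 2/3·m/p_1 and x_2* = 1/3·m/p_2.
At p_1=2, p_2=6.5, m=305: x_1* = 2/3·305/2 = 101.6667, x_2* = 15.641.

x_1* = 101.6667, x_2* = 15.641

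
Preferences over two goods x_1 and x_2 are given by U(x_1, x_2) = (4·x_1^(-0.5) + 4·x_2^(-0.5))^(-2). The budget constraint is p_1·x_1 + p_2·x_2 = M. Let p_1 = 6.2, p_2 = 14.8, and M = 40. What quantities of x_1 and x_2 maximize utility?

x_1* = 2.7613, x_2* = 1.546

From the CES first-order condition, (x_2/x_1)^(1.5) = p_1/p_2.
Hence x_2/x_1 = (p_1/p_2)^(1/(1.5)), i.e. raised to the 2/3 power.
With the ratio pinned down, the budget gives x_1* = M/(p_1 + p_2·(x_2/x_1)) and x_2* = (x_2/x_1)·x_1*.
Numerically x_2/x_1 = 0.559869, so x_1* = 40/(6.2 + 14.8·0.559869) = 2.7613 and x_2* = 0.559869·2.7613 = 1.546.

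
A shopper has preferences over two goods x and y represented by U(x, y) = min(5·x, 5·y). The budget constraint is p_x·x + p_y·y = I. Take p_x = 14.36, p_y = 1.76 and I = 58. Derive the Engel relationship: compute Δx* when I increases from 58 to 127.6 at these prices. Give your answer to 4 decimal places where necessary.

Leontief preferences: the optimum is at the kink where x/5 = y/5, i.e. y = x.
Budget: p_x·x + p_y·x = I, so (5·p_x + 5·p_y)·x = 5·I.
Demand: x*(p_x,p_y,I) = 5·I/(5·p_x + 5·p_y), y* = 5·I/(5·p_x + 5·p_y).
Here 5·14.36 + 5·1.76 = 80.6, giving x* = 3.598.
At I' = 127.6: x* = 7.9156. Change: 7.9156 − 3.598 = 4.3176.

Δx* = 4.3176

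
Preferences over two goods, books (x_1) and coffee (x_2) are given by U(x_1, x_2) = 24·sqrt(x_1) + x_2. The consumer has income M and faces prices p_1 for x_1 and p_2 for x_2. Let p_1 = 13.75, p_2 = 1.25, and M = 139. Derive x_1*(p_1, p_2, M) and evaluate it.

Plugging in: x_1* = (12·1.25/13.75)² = 1.1901.

x_1* = 1.1901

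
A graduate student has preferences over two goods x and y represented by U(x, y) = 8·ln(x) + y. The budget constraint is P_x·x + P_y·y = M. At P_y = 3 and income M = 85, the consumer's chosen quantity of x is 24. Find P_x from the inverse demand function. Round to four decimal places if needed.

Set MRS = P_x/P_y: (8/x)/1 = P_x/P_y.
So x*(P_x,P_y) = 8·P_y/P_x, independent of income; and y* = (M − 8·P_y)/P_y.
Set x* = 24 in the demand function and solve for P_x: P_x = 1.

P_x = 1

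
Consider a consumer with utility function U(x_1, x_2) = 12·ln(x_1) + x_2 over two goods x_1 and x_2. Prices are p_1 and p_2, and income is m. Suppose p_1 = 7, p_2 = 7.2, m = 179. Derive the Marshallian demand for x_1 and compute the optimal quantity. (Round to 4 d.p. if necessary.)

MU_x_1 = 12/x_1, MU_x_2 = 1. Tangency: 12/x_1 = p_1/p_2.
So x_1*(p_1,p_2) = 12·p_2/p_1, independent of income; and x_2* = (m − 12·p_2)/p_2.
At the given prices: x_1* = 12·7.2/7 = 12.3429.

x_1* = 12.3429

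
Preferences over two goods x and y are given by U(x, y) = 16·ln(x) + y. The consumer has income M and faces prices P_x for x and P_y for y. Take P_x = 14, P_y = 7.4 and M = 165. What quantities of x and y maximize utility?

Set MRS = P_x/P_y: (16/x)/1 = P_x/P_y.
So x*(P_x,P_y) = 16·P_y/P_x, independent of income; and y* = (M − 16·P_y)/P_y.
At the given prices: x* = 16·7.4/14 = 8.4571, and y* = 6.2973.

x* = 8.4571, y* = 6.2973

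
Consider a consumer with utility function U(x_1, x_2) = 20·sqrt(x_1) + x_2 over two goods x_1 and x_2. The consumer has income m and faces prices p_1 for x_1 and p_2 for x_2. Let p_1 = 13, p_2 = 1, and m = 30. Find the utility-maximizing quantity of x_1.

Utility is quasi-linear in x_2; the FOC for x_1 is 10/√x_1 = p_1/p_2.
Solve: √x_1 = 10·p_2/p_1, so x_1*(p_1,p_2) = (10·p_2/p_1)², and x_2* = (m − p_1·x_1*)/p_2.
Plugging in: x_1* = (10·1/13)² = 0.5917.

x_1* = 0.5917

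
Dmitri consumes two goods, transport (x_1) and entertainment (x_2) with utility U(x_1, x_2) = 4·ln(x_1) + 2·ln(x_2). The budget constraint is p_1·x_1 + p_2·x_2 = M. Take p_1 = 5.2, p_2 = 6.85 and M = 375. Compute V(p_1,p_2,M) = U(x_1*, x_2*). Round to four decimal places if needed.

V = 21.2993

Demand: x_1*(p_1,p_2,M) = 2/3·M/p_1 and x_2* = 1/3·M/p_2.
At p_1=5.2, p_2=6.85, M=375: x_1* = 2/3·375/5.2 = 48.0769, x_2* = 18.2482.
Utility at the optimum: U(48.0769, 18.2482) = 21.2993.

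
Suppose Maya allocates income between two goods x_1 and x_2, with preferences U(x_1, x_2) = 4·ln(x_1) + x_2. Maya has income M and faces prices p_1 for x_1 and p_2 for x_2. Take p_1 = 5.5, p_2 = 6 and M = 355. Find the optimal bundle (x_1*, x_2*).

x_1* = 4.3636, x_2* = 55.1667

Set MRS = p_1/p_2: (4/x_1)/1 = p_1/p_2.
So x_1*(p_1,p_2) = 4·p_2/p_1, independent of income; and x_2* = (M − 4·p_2)/p_2.
At the given prices: x_1* = 4·6/5.5 = 4.3636, and x_2* = 55.1667.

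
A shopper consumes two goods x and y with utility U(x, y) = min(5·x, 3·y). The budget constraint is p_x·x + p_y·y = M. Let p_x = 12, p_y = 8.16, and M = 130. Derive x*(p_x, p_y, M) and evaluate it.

Leontief preferences: the optimum is at the kink where x/3 = y/5, i.e. y = (5/3)·x.
Budget: p_x·x + p_y·(5/3)·x = M, so (3·p_x + 5·p_y)·x = 3·M.
Demand: x*(p_x,p_y,M) = 3·M/(3·p_x + 5·p_y), y* = 5·M/(3·p_x + 5·p_y).
Here 3·12 + 5·8.16 = 76.8, giving x* = 5.0781.

x* = 5.0781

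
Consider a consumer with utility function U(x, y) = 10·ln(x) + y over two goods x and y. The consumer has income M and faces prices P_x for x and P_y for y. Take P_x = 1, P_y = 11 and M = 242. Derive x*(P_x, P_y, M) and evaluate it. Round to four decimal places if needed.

x* = 110

So x*(P_x,P_y) = 10·P_y/P_x, independent of income; and y* = (M − 10·P_y)/P_y.
At the given prices: x* = 10·11/1 = 110.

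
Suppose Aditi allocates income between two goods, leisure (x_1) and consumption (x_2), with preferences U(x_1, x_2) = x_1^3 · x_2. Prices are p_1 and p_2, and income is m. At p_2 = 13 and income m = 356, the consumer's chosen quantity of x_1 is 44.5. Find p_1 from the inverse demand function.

The MRS is 3·x_2/x_1. Set MRS = p_1/p_2.
Rearranging, p_2·x_2 = (1/3)·p_1·x_1. Substituting into the budget gives p_1·x_1·(1 + (1/3)) = m.
Demand: x_1*(p_1,p_2,m) = 0.75·m/p_1 and x_2* = 0.25·m/p_2.
Set x_1* = 44.5 in the demand function and solve for p_1: p_1 = 6.

p_1 = 6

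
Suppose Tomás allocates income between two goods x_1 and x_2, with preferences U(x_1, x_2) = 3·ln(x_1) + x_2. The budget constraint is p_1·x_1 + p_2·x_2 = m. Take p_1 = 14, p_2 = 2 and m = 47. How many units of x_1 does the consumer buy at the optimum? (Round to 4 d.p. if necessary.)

x_1* = 0.4286

So x_1*(p_1,p_2) = 3·p_2/p_1, independent of income; and x_2* = (m − 3·p_2)/p_2.
At the given prices: x_1* = 3·2/14 = 0.4286.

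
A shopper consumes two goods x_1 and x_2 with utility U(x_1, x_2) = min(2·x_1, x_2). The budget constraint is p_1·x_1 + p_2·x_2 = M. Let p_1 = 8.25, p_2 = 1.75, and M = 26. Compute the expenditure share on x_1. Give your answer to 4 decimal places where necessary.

With perfect complements, no substitution: consume in ratio x_1:x_2 = 1:2.
Budget: p_1·x_1 + p_2·2·x_1 = M, so (p_1 + 2·p_2)·x_1 = M.
Demand: x_1*(p_1,p_2,M) = M/(p_1 + 2·p_2), x_2* = 2·M/(p_1 + 2·p_2).
Here 8.25 + 2·1.75 = 11.75, giving x_1* = 2.2128 and x_2* = 4.4255.
Expenditure on x_1: 8.25·2.2128 = 18.2553; share = 0.7021.

share on x_1 = 0.7021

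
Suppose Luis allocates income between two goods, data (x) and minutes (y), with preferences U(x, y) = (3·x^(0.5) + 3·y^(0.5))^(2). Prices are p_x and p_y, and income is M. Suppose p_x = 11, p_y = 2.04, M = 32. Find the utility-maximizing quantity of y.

y* = 13.2323

Numerically y/x = 29.075356, so x* = 32/(11 + 2.04·29.075356) = 0.4551 and y* = 29.075356·0.4551 = 13.2323.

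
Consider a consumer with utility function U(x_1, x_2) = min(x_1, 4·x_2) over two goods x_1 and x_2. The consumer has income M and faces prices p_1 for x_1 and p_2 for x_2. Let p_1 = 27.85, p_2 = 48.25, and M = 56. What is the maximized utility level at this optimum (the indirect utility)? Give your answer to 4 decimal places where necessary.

V = 1.4031

Leontief preferences: the optimum is at the kink where x_1/4 = x_2/1, i.e. x_2 = (1/4)·x_1.
Budget: p_1·x_1 + p_2·(1/4)·x_1 = M, so (4·p_1 + p_2)·x_1 = 4·M.
Demand: x_1*(p_1,p_2,M) = 4·M/(4·p_1 + p_2), x_2* = M/(4·p_1 + p_2).
Here 4·27.85 + 48.25 = 159.65, giving x_1* = 1.4031 and x_2* = 0.3508.
Utility at the optimum: U(1.4031, 0.3508) = 1.4031.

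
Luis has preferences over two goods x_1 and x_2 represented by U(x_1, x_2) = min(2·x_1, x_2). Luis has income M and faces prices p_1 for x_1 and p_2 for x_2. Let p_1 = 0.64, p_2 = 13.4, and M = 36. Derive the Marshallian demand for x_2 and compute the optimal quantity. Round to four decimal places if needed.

x_2* = 2.6239

Leontief preferences: the optimum is at the kink where x_1/1 = x_2/2, i.e. x_2 = 2·x_1.
Budget: p_1·x_1 + p_2·2·x_1 = M, so (p_1 + 2·p_2)·x_1 = M.
Demand: x_1*(p_1,p_2,M) = M/(p_1 + 2·p_2), x_2* = 2·M/(p_1 + 2·p_2).
Here 0.64 + 2·13.4 = 27.44, giving x_2* = 2.6239.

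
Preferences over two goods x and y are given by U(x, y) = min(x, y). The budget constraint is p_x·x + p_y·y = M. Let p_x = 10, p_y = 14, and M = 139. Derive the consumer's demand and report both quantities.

Leontief preferences: the optimum is at the kink where x/1 = y/1, i.e. y = x.
Budget: p_x·x + p_y·x = M, so (p_x + p_y)·x = M.
Demand: x*(p_x,p_y,M) = M/(p_x + p_y), y* = M/(p_x + p_y).
Here 10 + 14 = 24, giving x* = 5.7917 and y* = 5.7917.

x* = 5.7917, y* = 5.7917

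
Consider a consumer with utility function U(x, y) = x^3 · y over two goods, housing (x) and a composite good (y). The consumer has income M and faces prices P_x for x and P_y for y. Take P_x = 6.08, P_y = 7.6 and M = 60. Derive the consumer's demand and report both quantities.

The MRS is 3·y/x. Set MRS = P_x/P_y.
So 3·P_y·y = P_x·x; combined with the budget, a share 0.75 of income goes to x.
Demand: x*(P_x,P_y,M) = 0.75·M/P_x and y* = 0.25·M/P_y.
At P_x=6.08, P_y=7.6, M=60: x* = 0.75·60/6.08 = 7.4013, y* = 1.9737.

x* = 7.4013, y* = 1.9737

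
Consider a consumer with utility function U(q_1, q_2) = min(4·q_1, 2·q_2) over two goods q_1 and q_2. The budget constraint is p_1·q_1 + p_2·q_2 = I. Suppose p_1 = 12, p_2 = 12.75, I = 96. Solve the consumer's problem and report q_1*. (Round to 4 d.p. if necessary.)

Leontief preferences: the optimum is at the kink where q_1/2 = q_2/4, i.e. q_2 = 2·q_1.
Budget: p_1·q_1 + p_2·2·q_1 = I, so (2·p_1 + 4·p_2)·q_1 = 2·I.
Demand: q_1*(p_1,p_2,I) = 2·I/(2·p_1 + 4·p_2), q_2* = 4·I/(2·p_1 + 4·p_2).
Here 2·12 + 4·12.75 = 75, giving q_1* = 2.56.

q_1* = 2.56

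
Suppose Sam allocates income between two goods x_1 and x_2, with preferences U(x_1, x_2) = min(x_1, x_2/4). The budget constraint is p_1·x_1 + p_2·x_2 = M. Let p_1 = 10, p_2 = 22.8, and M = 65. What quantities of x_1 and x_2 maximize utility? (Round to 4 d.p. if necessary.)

Leontief preferences: the optimum is at the kink where x_1/1 = x_2/4, i.e. x_2 = 4·x_1.
Budget: p_1·x_1 + p_2·4·x_1 = M, so (p_1 + 4·p_2)·x_1 = M.
Demand: x_1*(p_1,p_2,M) = M/(p_1 + 4·p_2), x_2* = 4·M/(p_1 + 4·p_2).
Here 10 + 4·22.8 = 101.2, giving x_1* = 0.6423 and x_2* = 2.5692.

x_1* = 0.6423, x_2* = 2.5692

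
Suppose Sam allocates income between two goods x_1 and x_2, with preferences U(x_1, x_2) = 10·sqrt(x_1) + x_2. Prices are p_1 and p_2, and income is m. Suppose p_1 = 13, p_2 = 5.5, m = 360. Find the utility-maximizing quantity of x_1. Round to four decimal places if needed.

x_1* = 4.4749

Plugging in: x_1* = (5·5.5/13)² = 4.4749.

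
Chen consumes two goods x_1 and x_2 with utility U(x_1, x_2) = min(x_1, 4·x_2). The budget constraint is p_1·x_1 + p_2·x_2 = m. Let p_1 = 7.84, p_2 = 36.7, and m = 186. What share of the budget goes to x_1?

share on x_1 = 0.4608

Leontief preferences: the optimum is at the kink where x_1/4 = x_2/1, i.e. x_2 = (1/4)·x_1.
Budget: p_1·x_1 + p_2·(1/4)·x_1 = m, so (4·p_1 + p_2)·x_1 = 4·m.
Demand: x_1*(p_1,p_2,m) = 4·m/(4·p_1 + p_2), x_2* = m/(4·p_1 + p_2).
Here 4·7.84 + 36.7 = 68.06, giving x_1* = 10.9315 and x_2* = 2.7329.
Expenditure on x_1: 7.84·10.9315 = 85.7032; share = 0.4608.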